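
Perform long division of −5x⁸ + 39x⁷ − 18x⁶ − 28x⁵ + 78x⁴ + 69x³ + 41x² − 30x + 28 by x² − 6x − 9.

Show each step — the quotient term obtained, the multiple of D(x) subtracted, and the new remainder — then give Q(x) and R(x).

Q(x) = −5x⁶ + 9x⁵ − 9x⁴ − x³ − 9x² + 6x − 4; R(x) = −8

Step 1: lead(−5x⁸ + 39x⁷ − 18x⁶ − 28x⁵ + 78x⁴ + 69x³ + 41x² − 30x + 28) ÷ lead(D) = −5x⁸ ÷ x² = −5x⁶. Subtract (−5x⁶)·D = −5x⁸ + 30x⁷ + 45x⁶. Remainder: 9x⁷ − 63x⁶ − 28x⁵ + 78x⁴ + 69x³ + 41x² − 30x + 28.
Step 2: lead(9x⁷ − 63x⁶ − 28x⁵ + 78x⁴ + 69x³ + 41x² − 30x + 28) ÷ lead(D) = 9x⁷ ÷ x² = 9x⁵. Subtract (9x⁵)·D = 9x⁷ − 54x⁶ − 81x⁵. Remainder: −9x⁶ + 53x⁵ + 78x⁴ + 69x³ + 41x² − 30x + 28.
Step 3: lead(−9x⁶ + 53x⁵ + 78x⁴ + 69x³ + 41x² − 30x + 28) ÷ lead(D) = −9x⁶ ÷ x² = −9x⁴. Subtract (−9x⁴)·D = −9x⁶ + 54x⁵ + 81x⁴. Remainder: −x⁵ − 3x⁴ + 69x³ + 41x² − 30x + 28.
Step 4: lead(−x⁵ − 3x⁴ + 69x³ + 41x² − 30x + 28) ÷ lead(D) = −x⁵ ÷ x² = −x³. Subtract (−x³)·D = −x⁵ + 6x⁴ + 9x³. Remainder: −9x⁴ + 60x³ + 41x² − 30x + 28.
Step 5: lead(−9x⁴ + 60x³ + 41x² − 30x + 28) ÷ lead(D) = −9x⁴ ÷ x² = −9x². Subtract (−9x²)·D = −9x⁴ + 54x³ + 81x². Remainder: 6x³ − 40x² − 30x + 28.
Step 6: lead(6x³ − 40x² − 30x + 28) ÷ lead(D) = 6x³ ÷ x² = 6x. Subtract (6x)·D = 6x³ − 36x² − 54x. Remainder: −4x² + 24x + 28.
Step 7: lead(−4x² + 24x + 28) ÷ lead(D) = −4x² ÷ x² = −4. Subtract (−4)·D = −4x² + 24x + 36. Remainder: −8.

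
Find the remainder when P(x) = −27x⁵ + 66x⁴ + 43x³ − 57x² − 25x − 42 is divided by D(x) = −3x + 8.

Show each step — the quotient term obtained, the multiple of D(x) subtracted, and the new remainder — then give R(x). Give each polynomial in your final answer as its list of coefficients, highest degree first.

R = [-2]

Step 1: lead(−27x⁵ + 66x⁴ + 43x³ − 57x² − 25x − 42) ÷ lead(D) = −27x⁵ ÷ −3x = 9x⁴. Subtract (9x⁴)·D = −27x⁵ + 72x⁴. Remainder: −6x⁴ + 43x³ − 57x² − 25x − 42.
Step 2: lead(−6x⁴ + 43x³ − 57x² − 25x − 42) ÷ lead(D) = −6x⁴ ÷ −3x = 2x³. Subtract (2x³)·D = −6x⁴ + 16x³. Remainder: 27x³ − 57x² − 25x − 42.
Step 3: lead(27x³ − 57x² − 25x − 42) ÷ lead(D) = 27x³ ÷ −3x = −9x². Subtract (−9x²)·D = 27x³ − 72x². Remainder: 15x² − 25x − 42.
Step 4: lead(15x² − 25x − 42) ÷ lead(D) = 15x² ÷ −3x = −5x. Subtract (−5x)·D = 15x² − 40x. Remainder: 15x − 42.
Step 5: lead(15x − 42) ÷ lead(D) = 15x ÷ −3x = −5. Subtract (−5)·D = 15x − 40. Remainder: −2.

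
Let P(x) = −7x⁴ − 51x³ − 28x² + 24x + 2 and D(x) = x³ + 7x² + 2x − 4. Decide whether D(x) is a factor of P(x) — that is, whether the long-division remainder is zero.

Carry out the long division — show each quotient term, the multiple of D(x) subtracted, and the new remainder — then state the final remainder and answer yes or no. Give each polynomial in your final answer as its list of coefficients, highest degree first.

R = [-6], so D(x) is not a factor of P(x). no

Step 1: lead(−7x⁴ − 51x³ − 28x² + 24x + 2) ÷ lead(D) = −7x⁴ ÷ x³ = −7x. Subtract (−7x)·D = −7x⁴ − 49x³ − 14x² + 28x. Remainder: −2x³ − 14x² − 4x + 2.
Step 2: lead(−2x³ − 14x² − 4x + 2) ÷ lead(D) = −2x³ ÷ x³ = −2. Subtract (−2)·D = −2x³ − 14x² − 4x + 8. Remainder: −6.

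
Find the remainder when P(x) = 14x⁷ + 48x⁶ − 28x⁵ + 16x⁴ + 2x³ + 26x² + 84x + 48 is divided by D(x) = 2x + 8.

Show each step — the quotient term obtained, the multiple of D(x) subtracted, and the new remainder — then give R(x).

Step 1: lead(14x⁷ + 48x⁶ − 28x⁵ + 16x⁴ + 2x³ + 26x² + 84x + 48) ÷ lead(D) = 14x⁷ ÷ 2x = 7x⁶. Subtract (7x⁶)·D = 14x⁷ + 56x⁶. Remainder: −8x⁶ − 28x⁵ + 16x⁴ + 2x³ + 26x² + 84x + 48.
Step 2: lead(−8x⁶ − 28x⁵ + 16x⁴ + 2x³ + 26x² + 84x + 48) ÷ lead(D) = −8x⁶ ÷ 2x = −4x⁵. Subtract (−4x⁵)·D = −8x⁶ − 32x⁵. Remainder: 4x⁵ + 16x⁴ + 2x³ + 26x² + 84x + 48.
Step 3: lead(4x⁵ + 16x⁴ + 2x³ + 26x² + 84x + 48) ÷ lead(D) = 4x⁵ ÷ 2x = 2x⁴. Subtract (2x⁴)·D = 4x⁵ + 16x⁴. Remainder: 2x³ + 26x² + 84x + 48.
Step 4: lead(2x³ + 26x² + 84x + 48) ÷ lead(D) = 2x³ ÷ 2x = x². Subtract (x²)·D = 2x³ + 8x². Remainder: 18x² + 84x + 48.
Step 5: lead(18x² + 84x + 48) ÷ lead(D) = 18x² ÷ 2x = 9x. Subtract (9x)·D = 18x² + 72x. Remainder: 12x + 48.
Step 6: lead(12x + 48) ÷ lead(D) = 12x ÷ 2x = 6. Subtract (6)·D = 12x + 48. Remainder: 0.

R(x) = 0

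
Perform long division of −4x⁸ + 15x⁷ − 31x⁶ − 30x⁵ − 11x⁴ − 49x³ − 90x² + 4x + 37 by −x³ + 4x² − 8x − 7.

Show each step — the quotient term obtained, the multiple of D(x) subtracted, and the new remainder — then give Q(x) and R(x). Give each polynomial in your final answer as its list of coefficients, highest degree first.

Step 1: lead(−4x⁸ + 15x⁷ − 31x⁶ − 30x⁵ − 11x⁴ − 49x³ − 90x² + 4x + 37) ÷ lead(D) = −4x⁸ ÷ −x³ = 4x⁵. Subtract (4x⁵)·D = −4x⁸ + 16x⁷ − 32x⁶ − 28x⁵. Remainder: −x⁷ + x⁶ − 2x⁵ − 11x⁴ − 49x³ − 90x² + 4x + 37.
Step 2: lead(−x⁷ + x⁶ − 2x⁵ − 11x⁴ − 49x³ − 90x² + 4x + 37) ÷ lead(D) = −x⁷ ÷ −x³ = x⁴. Subtract (x⁴)·D = −x⁷ + 4x⁶ − 8x⁵ − 7x⁴. Remainder: −3x⁶ + 6x⁵ − 4x⁴ − 49x³ − 90x² + 4x + 37.
Step 3: lead(−3x⁶ + 6x⁵ − 4x⁴ − 49x³ − 90x² + 4x + 37) ÷ lead(D) = −3x⁶ ÷ −x³ = 3x³. Subtract (3x³)·D = −3x⁶ + 12x⁵ − 24x⁴ − 21x³. Remainder: −6x⁵ + 20x⁴ − 28x³ − 90x² + 4x + 37.
Step 4: lead(−6x⁵ + 20x⁴ − 28x³ − 90x² + 4x + 37) ÷ lead(D) = −6x⁵ ÷ −x³ = 6x². Subtract (6x²)·D = −6x⁵ + 24x⁴ − 48x³ − 42x². Remainder: −4x⁴ + 20x³ − 48x² + 4x + 37.
Step 5: lead(−4x⁴ + 20x³ − 48x² + 4x + 37) ÷ lead(D) = −4x⁴ ÷ −x³ = 4x. Subtract (4x)·D = −4x⁴ + 16x³ − 32x² − 28x. Remainder: 4x³ − 16x² + 32x + 37.
Step 6: lead(4x³ − 16x² + 32x + 37) ÷ lead(D) = 4x³ ÷ −x³ = −4. Subtract (−4)·D = 4x³ − 16x² + 32x + 28. Remainder: 9.

Q = [4, 1, 3, 6, 4, -4]; R = [9]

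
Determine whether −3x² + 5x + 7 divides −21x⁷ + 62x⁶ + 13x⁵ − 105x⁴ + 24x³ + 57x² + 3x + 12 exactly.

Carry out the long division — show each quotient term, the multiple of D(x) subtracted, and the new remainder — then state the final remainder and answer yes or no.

Step 1: lead(−21x⁷ + 62x⁶ + 13x⁵ − 105x⁴ + 24x³ + 57x² + 3x + 12) ÷ lead(D) = −21x⁷ ÷ −3x² = 7x⁵. Subtract (7x⁵)·D = −21x⁷ + 35x⁶ + 49x⁵. Remainder: 27x⁶ − 36x⁵ − 105x⁴ + 24x³ + 57x² + 3x + 12.
Step 2: lead(27x⁶ − 36x⁵ − 105x⁴ + 24x³ + 57x² + 3x + 12) ÷ lead(D) = 27x⁶ ÷ −3x² = −9x⁴. Subtract (−9x⁴)·D = 27x⁶ − 45x⁵ − 63x⁴. Remainder: 9x⁵ − 42x⁴ + 24x³ + 57x² + 3x + 12.
Step 3: lead(9x⁵ − 42x⁴ + 24x³ + 57x² + 3x + 12) ÷ lead(D) = 9x⁵ ÷ −3x² = −3x³. Subtract (−3x³)·D = 9x⁵ − 15x⁴ − 21x³. Remainder: −27x⁴ + 45x³ + 57x² + 3x + 12.
Step 4: lead(−27x⁴ + 45x³ + 57x² + 3x + 12) ÷ lead(D) = −27x⁴ ÷ −3x² = 9x². Subtract (9x²)·D = −27x⁴ + 45x³ + 63x². Remainder: −6x² + 3x + 12.
Step 5: lead(−6x² + 3x + 12) ÷ lead(D) = −6x² ÷ −3x² = 2. Subtract (2)·D = −6x² + 10x + 14. Remainder: −7x − 2.

R(x) = −7x − 2, so D(x) is not a factor of P(x). no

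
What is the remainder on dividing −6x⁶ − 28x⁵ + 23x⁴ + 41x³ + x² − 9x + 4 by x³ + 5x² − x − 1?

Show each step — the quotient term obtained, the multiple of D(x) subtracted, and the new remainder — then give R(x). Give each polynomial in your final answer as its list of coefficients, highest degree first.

R = [6]

Step 1: lead(−6x⁶ − 28x⁵ + 23x⁴ + 41x³ + x² − 9x + 4) ÷ lead(D) = −6x⁶ ÷ x³ = −6x³. Subtract (−6x³)·D = −6x⁶ − 30x⁵ + 6x⁴ + 6x³. Remainder: 2x⁵ + 17x⁴ + 35x³ + x² − 9x + 4.
Step 2: lead(2x⁵ + 17x⁴ + 35x³ + x² − 9x + 4) ÷ lead(D) = 2x⁵ ÷ x³ = 2x². Subtract (2x²)·D = 2x⁵ + 10x⁴ − 2x³ − 2x². Remainder: 7x⁴ + 37x³ + 3x² − 9x + 4.
Step 3: lead(7x⁴ + 37x³ + 3x² − 9x + 4) ÷ lead(D) = 7x⁴ ÷ x³ = 7x. Subtract (7x)·D = 7x⁴ + 35x³ − 7x² − 7x. Remainder: 2x³ + 10x² − 2x + 4.
Step 4: lead(2x³ + 10x² − 2x + 4) ÷ lead(D) = 2x³ ÷ x³ = 2. Subtract (2)·D = 2x³ + 10x² − 2x − 2. Remainder: 6.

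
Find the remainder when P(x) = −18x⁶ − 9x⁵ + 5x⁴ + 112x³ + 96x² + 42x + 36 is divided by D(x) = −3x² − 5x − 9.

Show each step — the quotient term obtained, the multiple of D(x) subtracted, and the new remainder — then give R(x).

Step 1: lead(−18x⁶ − 9x⁵ + 5x⁴ + 112x³ + 96x² + 42x + 36) ÷ lead(D) = −18x⁶ ÷ −3x² = 6x⁴. Subtract (6x⁴)·D = −18x⁶ − 30x⁵ − 54x⁴. Remainder: 21x⁵ + 59x⁴ + 112x³ + 96x² + 42x + 36.
Step 2: lead(21x⁵ + 59x⁴ + 112x³ + 96x² + 42x + 36) ÷ lead(D) = 21x⁵ ÷ −3x² = −7x³. Subtract (−7x³)·D = 21x⁵ + 35x⁴ + 63x³. Remainder: 24x⁴ + 49x³ + 96x² + 42x + 36.
Step 3: lead(24x⁴ + 49x³ + 96x² + 42x + 36) ÷ lead(D) = 24x⁴ ÷ −3x² = −8x². Subtract (−8x²)·D = 24x⁴ + 40x³ + 72x². Remainder: 9x³ + 24x² + 42x + 36.
Step 4: lead(9x³ + 24x² + 42x + 36) ÷ lead(D) = 9x³ ÷ −3x² = −3x. Subtract (−3x)·D = 9x³ + 15x² + 27x. Remainder: 9x² + 15x + 36.
Step 5: lead(9x² + 15x + 36) ÷ lead(D) = 9x² ÷ −3x² = −3. Subtract (−3)·D = 9x² + 15x + 27. Remainder: 9.

R(x) = 9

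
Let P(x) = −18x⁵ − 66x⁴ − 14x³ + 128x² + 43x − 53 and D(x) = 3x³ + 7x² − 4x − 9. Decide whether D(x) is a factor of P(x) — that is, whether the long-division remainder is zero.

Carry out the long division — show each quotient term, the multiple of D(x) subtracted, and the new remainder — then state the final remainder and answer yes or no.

R(x) = −5x + 1, so D(x) is not a factor of P(x). no

Step 1: lead(−18x⁵ − 66x⁴ − 14x³ + 128x² + 43x − 53) ÷ lead(D) = −18x⁵ ÷ 3x³ = −6x². Subtract (−6x²)·D = −18x⁵ − 42x⁴ + 24x³ + 54x². Remainder: −24x⁴ − 38x³ + 74x² + 43x − 53.
Step 2: lead(−24x⁴ − 38x³ + 74x² + 43x − 53) ÷ lead(D) = −24x⁴ ÷ 3x³ = −8x. Subtract (−8x)·D = −24x⁴ − 56x³ + 32x² + 72x. Remainder: 18x³ + 42x² − 29x − 53.
Step 3: lead(18x³ + 42x² − 29x − 53) ÷ lead(D) = 18x³ ÷ 3x³ = 6. Subtract (6)·D = 18x³ + 42x² − 24x − 54. Remainder: −5x + 1.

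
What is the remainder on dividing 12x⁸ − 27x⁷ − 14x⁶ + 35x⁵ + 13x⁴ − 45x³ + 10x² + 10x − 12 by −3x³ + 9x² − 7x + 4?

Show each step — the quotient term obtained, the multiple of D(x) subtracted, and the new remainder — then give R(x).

R(x) = −5x + 8

Step 1: lead(12x⁸ − 27x⁷ − 14x⁶ + 35x⁵ + 13x⁴ − 45x³ + 10x² + 10x − 12) ÷ lead(D) = 12x⁸ ÷ −3x³ = −4x⁵. Subtract (−4x⁵)·D = 12x⁸ − 36x⁷ + 28x⁶ − 16x⁵. Remainder: 9x⁷ − 42x⁶ + 51x⁵ + 13x⁴ − 45x³ + 10x² + 10x − 12.
Step 2: lead(9x⁷ − 42x⁶ + 51x⁵ + 13x⁴ − 45x³ + 10x² + 10x − 12) ÷ lead(D) = 9x⁷ ÷ −3x³ = −3x⁴. Subtract (−3x⁴)·D = 9x⁷ − 27x⁶ + 21x⁵ − 12x⁴. Remainder: −15x⁶ + 30x⁵ + 25x⁴ − 45x³ + 10x² + 10x − 12.
Step 3: lead(−15x⁶ + 30x⁵ + 25x⁴ − 45x³ + 10x² + 10x − 12) ÷ lead(D) = −15x⁶ ÷ −3x³ = 5x³. Subtract (5x³)·D = −15x⁶ + 45x⁵ − 35x⁴ + 20x³. Remainder: −15x⁵ + 60x⁴ − 65x³ + 10x² + 10x − 12.
Step 4: lead(−15x⁵ + 60x⁴ − 65x³ + 10x² + 10x − 12) ÷ lead(D) = −15x⁵ ÷ −3x³ = 5x². Subtract (5x²)·D = −15x⁵ + 45x⁴ − 35x³ + 20x². Remainder: 15x⁴ − 30x³ − 10x² + 10x − 12.
Step 5: lead(15x⁴ − 30x³ − 10x² + 10x − 12) ÷ lead(D) = 15x⁴ ÷ −3x³ = −5x. Subtract (−5x)·D = 15x⁴ − 45x³ + 35x² − 20x. Remainder: 15x³ − 45x² + 30x − 12.
Step 6: lead(15x³ − 45x² + 30x − 12) ÷ lead(D) = 15x³ ÷ −3x³ = −5. Subtract (−5)·D = 15x³ − 45x² + 35x − 20. Remainder: −5x + 8.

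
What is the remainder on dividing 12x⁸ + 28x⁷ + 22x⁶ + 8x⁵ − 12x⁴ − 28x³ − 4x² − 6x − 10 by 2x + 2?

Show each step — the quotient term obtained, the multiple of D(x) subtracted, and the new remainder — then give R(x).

Step 1: lead(12x⁸ + 28x⁷ + 22x⁶ + 8x⁵ − 12x⁴ − 28x³ − 4x² − 6x − 10) ÷ lead(D) = 12x⁸ ÷ 2x = 6x⁷. Subtract (6x⁷)·D = 12x⁸ + 12x⁷. Remainder: 16x⁷ + 22x⁶ + 8x⁵ − 12x⁴ − 28x³ − 4x² − 6x − 10.
Step 2: lead(16x⁷ + 22x⁶ + 8x⁵ − 12x⁴ − 28x³ − 4x² − 6x − 10) ÷ lead(D) = 16x⁷ ÷ 2x = 8x⁶. Subtract (8x⁶)·D = 16x⁷ + 16x⁶. Remainder: 6x⁶ + 8x⁵ − 12x⁴ − 28x³ − 4x² − 6x − 10.
Step 3: lead(6x⁶ + 8x⁵ − 12x⁴ − 28x³ − 4x² − 6x − 10) ÷ lead(D) = 6x⁶ ÷ 2x = 3x⁵. Subtract (3x⁵)·D = 6x⁶ + 6x⁵. Remainder: 2x⁵ − 12x⁴ − 28x³ − 4x² − 6x − 10.
Step 4: lead(2x⁵ − 12x⁴ − 28x³ − 4x² − 6x − 10) ÷ lead(D) = 2x⁵ ÷ 2x = x⁴. Subtract (x⁴)·D = 2x⁵ + 2x⁴. Remainder: −14x⁴ − 28x³ − 4x² − 6x − 10.
Step 5: lead(−14x⁴ − 28x³ − 4x² − 6x − 10) ÷ lead(D) = −14x⁴ ÷ 2x = −7x³. Subtract (−7x³)·D = −14x⁴ − 14x³. Remainder: −14x³ − 4x² − 6x − 10.
Step 6: lead(−14x³ − 4x² − 6x − 10) ÷ lead(D) = −14x³ ÷ 2x = −7x². Subtract (−7x²)·D = −14x³ − 14x². Remainder: 10x² − 6x − 10.
Step 7: lead(10x² − 6x − 10) ÷ lead(D) = 10x² ÷ 2x = 5x. Subtract (5x)·D = 10x² + 10x. Remainder: −16x − 10.
Step 8: lead(−16x − 10) ÷ lead(D) = −16x ÷ 2x = −8. Subtract (−8)·D = −16x − 16. Remainder: 6.

R(x) = 6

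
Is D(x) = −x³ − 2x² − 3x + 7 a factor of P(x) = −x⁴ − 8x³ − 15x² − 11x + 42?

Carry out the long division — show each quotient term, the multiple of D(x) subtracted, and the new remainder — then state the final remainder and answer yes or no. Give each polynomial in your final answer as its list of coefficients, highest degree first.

R = [0], so D(x) is a factor of P(x). yes

Step 1: lead(−x⁴ − 8x³ − 15x² − 11x + 42) ÷ lead(D) = −x⁴ ÷ −x³ = x. Subtract (x)·D = −x⁴ − 2x³ − 3x² + 7x. Remainder: −6x³ − 12x² − 18x + 42.
Step 2: lead(−6x³ − 12x² − 18x + 42) ÷ lead(D) = −6x³ ÷ −x³ = 6. Subtract (6)·D = −6x³ − 12x² − 18x + 42. Remainder: 0.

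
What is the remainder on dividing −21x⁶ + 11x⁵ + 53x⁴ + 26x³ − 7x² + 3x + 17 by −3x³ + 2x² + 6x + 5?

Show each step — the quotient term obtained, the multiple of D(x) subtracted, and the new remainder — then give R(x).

Step 1: lead(−21x⁶ + 11x⁵ + 53x⁴ + 26x³ − 7x² + 3x + 17) ÷ lead(D) = −21x⁶ ÷ −3x³ = 7x³. Subtract (7x³)·D = −21x⁶ + 14x⁵ + 42x⁴ + 35x³. Remainder: −3x⁵ + 11x⁴ − 9x³ − 7x² + 3x + 17.
Step 2: lead(−3x⁵ + 11x⁴ − 9x³ − 7x² + 3x + 17) ÷ lead(D) = −3x⁵ ÷ −3x³ = x². Subtract (x²)·D = −3x⁵ + 2x⁴ + 6x³ + 5x². Remainder: 9x⁴ − 15x³ − 12x² + 3x + 17.
Step 3: lead(9x⁴ − 15x³ − 12x² + 3x + 17) ÷ lead(D) = 9x⁴ ÷ −3x³ = −3x. Subtract (−3x)·D = 9x⁴ − 6x³ − 18x² − 15x. Remainder: −9x³ + 6x² + 18x + 17.
Step 4: lead(−9x³ + 6x² + 18x + 17) ÷ lead(D) = −9x³ ÷ −3x³ = 3. Subtract (3)·D = −9x³ + 6x² + 18x + 15. Remainder: 2.

R(x) = 2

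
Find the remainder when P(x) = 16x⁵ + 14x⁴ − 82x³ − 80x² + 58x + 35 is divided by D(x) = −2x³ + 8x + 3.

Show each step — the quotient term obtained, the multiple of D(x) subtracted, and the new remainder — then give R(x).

Step 1: lead(16x⁵ + 14x⁴ − 82x³ − 80x² + 58x + 35) ÷ lead(D) = 16x⁵ ÷ −2x³ = −8x². Subtract (−8x²)·D = 16x⁵ − 64x³ − 24x². Remainder: 14x⁴ − 18x³ − 56x² + 58x + 35.
Step 2: lead(14x⁴ − 18x³ − 56x² + 58x + 35) ÷ lead(D) = 14x⁴ ÷ −2x³ = −7x. Subtract (−7x)·D = 14x⁴ − 56x² − 21x. Remainder: −18x³ + 79x + 35.
Step 3: lead(−18x³ + 79x + 35) ÷ lead(D) = −18x³ ÷ −2x³ = 9. Subtract (9)·D = −18x³ + 72x + 27. Remainder: 7x + 8.

R(x) = 7x + 8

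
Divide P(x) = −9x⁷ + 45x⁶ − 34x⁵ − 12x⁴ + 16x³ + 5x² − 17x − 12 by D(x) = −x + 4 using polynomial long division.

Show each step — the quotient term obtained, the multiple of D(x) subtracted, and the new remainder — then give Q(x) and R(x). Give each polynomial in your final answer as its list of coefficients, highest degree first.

Q = [9, -9, -2, 4, 0, -5, -3]; R = [0]

Step 1: lead(−9x⁷ + 45x⁶ − 34x⁵ − 12x⁴ + 16x³ + 5x² − 17x − 12) ÷ lead(D) = −9x⁷ ÷ −x = 9x⁶. Subtract (9x⁶)·D = −9x⁷ + 36x⁶. Remainder: 9x⁶ − 34x⁵ − 12x⁴ + 16x³ + 5x² − 17x − 12.
Step 2: lead(9x⁶ − 34x⁵ − 12x⁴ + 16x³ + 5x² − 17x − 12) ÷ lead(D) = 9x⁶ ÷ −x = −9x⁵. Subtract (−9x⁵)·D = 9x⁶ − 36x⁵. Remainder: 2x⁵ − 12x⁴ + 16x³ + 5x² − 17x − 12.
Step 3: lead(2x⁵ − 12x⁴ + 16x³ + 5x² − 17x − 12) ÷ lead(D) = 2x⁵ ÷ −x = −2x⁴. Subtract (−2x⁴)·D = 2x⁵ − 8x⁴. Remainder: −4x⁴ + 16x³ + 5x² − 17x − 12.
Step 4: lead(−4x⁴ + 16x³ + 5x² − 17x − 12) ÷ lead(D) = −4x⁴ ÷ −x = 4x³. Subtract (4x³)·D = −4x⁴ + 16x³. Remainder: 5x² − 17x − 12.
Step 5: lead(5x² − 17x − 12) ÷ lead(D) = 5x² ÷ −x = −5x. Subtract (−5x)·D = 5x² − 20x. Remainder: 3x − 12.
Step 6: lead(3x − 12) ÷ lead(D) = 3x ÷ −x = −3. Subtract (−3)·D = 3x − 12. Remainder: 0.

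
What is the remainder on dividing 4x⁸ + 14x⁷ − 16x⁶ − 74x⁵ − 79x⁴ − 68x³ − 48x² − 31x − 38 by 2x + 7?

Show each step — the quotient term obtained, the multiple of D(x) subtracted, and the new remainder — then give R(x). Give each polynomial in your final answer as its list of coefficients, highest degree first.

Step 1: lead(4x⁸ + 14x⁷ − 16x⁶ − 74x⁵ − 79x⁴ − 68x³ − 48x² − 31x − 38) ÷ lead(D) = 4x⁸ ÷ 2x = 2x⁷. Subtract (2x⁷)·D = 4x⁸ + 14x⁷. Remainder: −16x⁶ − 74x⁵ − 79x⁴ − 68x³ − 48x² − 31x − 38.
Step 2: lead(−16x⁶ − 74x⁵ − 79x⁴ − 68x³ − 48x² − 31x − 38) ÷ lead(D) = −16x⁶ ÷ 2x = −8x⁵. Subtract (−8x⁵)·D = −16x⁶ − 56x⁵. Remainder: −18x⁵ − 79x⁴ − 68x³ − 48x² − 31x − 38.
Step 3: lead(−18x⁵ − 79x⁴ − 68x³ − 48x² − 31x − 38) ÷ lead(D) = −18x⁵ ÷ 2x = −9x⁴. Subtract (−9x⁴)·D = −18x⁵ − 63x⁴. Remainder: −16x⁴ − 68x³ − 48x² − 31x − 38.
Step 4: lead(−16x⁴ − 68x³ − 48x² − 31x − 38) ÷ lead(D) = −16x⁴ ÷ 2x = −8x³. Subtract (−8x³)·D = −16x⁴ − 56x³. Remainder: −12x³ − 48x² − 31x − 38.
Step 5: lead(−12x³ − 48x² − 31x − 38) ÷ lead(D) = −12x³ ÷ 2x = −6x². Subtract (−6x²)·D = −12x³ − 42x². Remainder: −6x² − 31x − 38.
Step 6: lead(−6x² − 31x − 38) ÷ lead(D) = −6x² ÷ 2x = −3x. Subtract (−3x)·D = −6x² − 21x. Remainder: −10x − 38.
Step 7: lead(−10x − 38) ÷ lead(D) = −10x ÷ 2x = −5. Subtract (−5)·D = −10x − 35. Remainder: −3.

R = [-3]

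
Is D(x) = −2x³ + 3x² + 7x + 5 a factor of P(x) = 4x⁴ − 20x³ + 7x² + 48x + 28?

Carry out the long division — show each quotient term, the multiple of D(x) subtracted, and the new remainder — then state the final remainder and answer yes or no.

Step 1: lead(4x⁴ − 20x³ + 7x² + 48x + 28) ÷ lead(D) = 4x⁴ ÷ −2x³ = −2x. Subtract (−2x)·D = 4x⁴ − 6x³ − 14x² − 10x. Remainder: −14x³ + 21x² + 58x + 28.
Step 2: lead(−14x³ + 21x² + 58x + 28) ÷ lead(D) = −14x³ ÷ −2x³ = 7. Subtract (7)·D = −14x³ + 21x² + 49x + 35. Remainder: 9x − 7.

R(x) = 9x − 7, so D(x) is not a factor of P(x). no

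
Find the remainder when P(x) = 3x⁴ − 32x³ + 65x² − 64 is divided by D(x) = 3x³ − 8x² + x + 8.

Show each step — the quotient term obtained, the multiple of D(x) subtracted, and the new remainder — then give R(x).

R(x) = 0

Step 1: lead(3x⁴ − 32x³ + 65x² − 64) ÷ lead(D) = 3x⁴ ÷ 3x³ = x. Subtract (x)·D = 3x⁴ − 8x³ + x² + 8x. Remainder: −24x³ + 64x² − 8x − 64.
Step 2: lead(−24x³ + 64x² − 8x − 64) ÷ lead(D) = −24x³ ÷ 3x³ = −8. Subtract (−8)·D = −24x³ + 64x² − 8x − 64. Remainder: 0.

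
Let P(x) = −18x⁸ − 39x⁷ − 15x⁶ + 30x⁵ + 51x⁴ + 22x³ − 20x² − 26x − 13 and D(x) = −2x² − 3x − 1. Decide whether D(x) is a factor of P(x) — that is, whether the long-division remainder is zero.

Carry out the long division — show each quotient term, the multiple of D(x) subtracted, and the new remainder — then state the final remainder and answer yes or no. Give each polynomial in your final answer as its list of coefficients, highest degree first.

R = [-7, -9], so D(x) is not a factor of P(x). no

Step 1: lead(−18x⁸ − 39x⁷ − 15x⁶ + 30x⁵ + 51x⁴ + 22x³ − 20x² − 26x − 13) ÷ lead(D) = −18x⁸ ÷ −2x² = 9x⁶. Subtract (9x⁶)·D = −18x⁸ − 27x⁷ − 9x⁶. Remainder: −12x⁷ − 6x⁶ + 30x⁵ + 51x⁴ + 22x³ − 20x² − 26x − 13.
Step 2: lead(−12x⁷ − 6x⁶ + 30x⁵ + 51x⁴ + 22x³ − 20x² − 26x − 13) ÷ lead(D) = −12x⁷ ÷ −2x² = 6x⁵. Subtract (6x⁵)·D = −12x⁷ − 18x⁶ − 6x⁵. Remainder: 12x⁶ + 36x⁵ + 51x⁴ + 22x³ − 20x² − 26x − 13.
Step 3: lead(12x⁶ + 36x⁵ + 51x⁴ + 22x³ − 20x² − 26x − 13) ÷ lead(D) = 12x⁶ ÷ −2x² = −6x⁴. Subtract (−6x⁴)·D = 12x⁶ + 18x⁵ + 6x⁴. Remainder: 18x⁵ + 45x⁴ + 22x³ − 20x² − 26x − 13.
Step 4: lead(18x⁵ + 45x⁴ + 22x³ − 20x² − 26x − 13) ÷ lead(D) = 18x⁵ ÷ −2x² = −9x³. Subtract (−9x³)·D = 18x⁵ + 27x⁴ + 9x³. Remainder: 18x⁴ + 13x³ − 20x² − 26x − 13.
Step 5: lead(18x⁴ + 13x³ − 20x² − 26x − 13) ÷ lead(D) = 18x⁴ ÷ −2x² = −9x². Subtract (−9x²)·D = 18x⁴ + 27x³ + 9x². Remainder: −14x³ − 29x² − 26x − 13.
Step 6: lead(−14x³ − 29x² − 26x − 13) ÷ lead(D) = −14x³ ÷ −2x² = 7x. Subtract (7x)·D = −14x³ − 21x² − 7x. Remainder: −8x² − 19x − 13.
Step 7: lead(−8x² − 19x − 13) ÷ lead(D) = −8x² ÷ −2x² = 4. Subtract (4)·D = −8x² − 12x − 4. Remainder: −7x − 9.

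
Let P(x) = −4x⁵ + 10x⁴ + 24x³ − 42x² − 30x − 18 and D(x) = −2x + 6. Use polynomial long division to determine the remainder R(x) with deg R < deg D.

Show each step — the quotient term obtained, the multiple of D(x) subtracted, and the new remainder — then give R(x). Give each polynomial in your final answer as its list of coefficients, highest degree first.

R = [0]

Step 1: lead(−4x⁵ + 10x⁴ + 24x³ − 42x² − 30x − 18) ÷ lead(D) = −4x⁵ ÷ −2x = 2x⁴. Subtract (2x⁴)·D = −4x⁵ + 12x⁴. Remainder: −2x⁴ + 24x³ − 42x² − 30x − 18.
Step 2: lead(−2x⁴ + 24x³ − 42x² − 30x − 18) ÷ lead(D) = −2x⁴ ÷ −2x = x³. Subtract (x³)·D = −2x⁴ + 6x³. Remainder: 18x³ − 42x² − 30x − 18.
Step 3: lead(18x³ − 42x² − 30x − 18) ÷ lead(D) = 18x³ ÷ −2x = −9x². Subtract (−9x²)·D = 18x³ − 54x². Remainder: 12x² − 30x − 18.
Step 4: lead(12x² − 30x − 18) ÷ lead(D) = 12x² ÷ −2x = −6x. Subtract (−6x)·D = 12x² − 36x. Remainder: 6x − 18.
Step 5: lead(6x − 18) ÷ lead(D) = 6x ÷ −2x = −3. Subtract (−3)·D = 6x − 18. Remainder: 0.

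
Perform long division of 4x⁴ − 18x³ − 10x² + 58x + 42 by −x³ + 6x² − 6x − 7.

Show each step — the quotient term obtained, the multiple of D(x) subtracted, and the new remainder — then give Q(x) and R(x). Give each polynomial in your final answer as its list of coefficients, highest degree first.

Q = [-4, -6]; R = [2, -6, 0]

Step 1: lead(4x⁴ − 18x³ − 10x² + 58x + 42) ÷ lead(D) = 4x⁴ ÷ −x³ = −4x. Subtract (−4x)·D = 4x⁴ − 24x³ + 24x² + 28x. Remainder: 6x³ − 34x² + 30x + 42.
Step 2: lead(6x³ − 34x² + 30x + 42) ÷ lead(D) = 6x³ ÷ −x³ = −6. Subtract (−6)·D = 6x³ − 36x² + 36x + 42. Remainder: 2x² − 6x.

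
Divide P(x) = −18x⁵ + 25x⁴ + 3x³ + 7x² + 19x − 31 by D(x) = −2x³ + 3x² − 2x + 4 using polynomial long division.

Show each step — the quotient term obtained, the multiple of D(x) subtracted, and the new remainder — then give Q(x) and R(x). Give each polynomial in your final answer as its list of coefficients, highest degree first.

Q = [9, 1, -9]; R = [-3, 5]

Step 1: lead(−18x⁵ + 25x⁴ + 3x³ + 7x² + 19x − 31) ÷ lead(D) = −18x⁵ ÷ −2x³ = 9x². Subtract (9x²)·D = −18x⁵ + 27x⁴ − 18x³ + 36x². Remainder: −2x⁴ + 21x³ − 29x² + 19x − 31.
Step 2: lead(−2x⁴ + 21x³ − 29x² + 19x − 31) ÷ lead(D) = −2x⁴ ÷ −2x³ = x. Subtract (x)·D = −2x⁴ + 3x³ − 2x² + 4x. Remainder: 18x³ − 27x² + 15x − 31.
Step 3: lead(18x³ − 27x² + 15x − 31) ÷ lead(D) = 18x³ ÷ −2x³ = −9. Subtract (−9)·D = 18x³ − 27x² + 18x − 36. Remainder: −3x + 5.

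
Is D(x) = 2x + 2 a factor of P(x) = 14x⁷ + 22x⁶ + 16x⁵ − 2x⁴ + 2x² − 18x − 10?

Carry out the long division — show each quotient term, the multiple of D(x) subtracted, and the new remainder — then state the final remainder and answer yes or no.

Step 1: lead(14x⁷ + 22x⁶ + 16x⁵ − 2x⁴ + 2x² − 18x − 10) ÷ lead(D) = 14x⁷ ÷ 2x = 7x⁶. Subtract (7x⁶)·D = 14x⁷ + 14x⁶. Remainder: 8x⁶ + 16x⁵ − 2x⁴ + 2x² − 18x − 10.
Step 2: lead(8x⁶ + 16x⁵ − 2x⁴ + 2x² − 18x − 10) ÷ lead(D) = 8x⁶ ÷ 2x = 4x⁵. Subtract (4x⁵)·D = 8x⁶ + 8x⁵. Remainder: 8x⁵ − 2x⁴ + 2x² − 18x − 10.
Step 3: lead(8x⁵ − 2x⁴ + 2x² − 18x − 10) ÷ lead(D) = 8x⁵ ÷ 2x = 4x⁴. Subtract (4x⁴)·D = 8x⁵ + 8x⁴. Remainder: −10x⁴ + 2x² − 18x − 10.
Step 4: lead(−10x⁴ + 2x² − 18x − 10) ÷ lead(D) = −10x⁴ ÷ 2x = −5x³. Subtract (−5x³)·D = −10x⁴ − 10x³. Remainder: 10x³ + 2x² − 18x − 10.
Step 5: lead(10x³ + 2x² − 18x − 10) ÷ lead(D) = 10x³ ÷ 2x = 5x². Subtract (5x²)·D = 10x³ + 10x². Remainder: −8x² − 18x − 10.
Step 6: lead(−8x² − 18x − 10) ÷ lead(D) = −8x² ÷ 2x = −4x. Subtract (−4x)·D = −8x² − 8x. Remainder: −10x − 10.
Step 7: lead(−10x − 10) ÷ lead(D) = −10x ÷ 2x = −5. Subtract (−5)·D = −10x − 10. Remainder: 0.

R(x) = 0, so D(x) is a factor of P(x). yes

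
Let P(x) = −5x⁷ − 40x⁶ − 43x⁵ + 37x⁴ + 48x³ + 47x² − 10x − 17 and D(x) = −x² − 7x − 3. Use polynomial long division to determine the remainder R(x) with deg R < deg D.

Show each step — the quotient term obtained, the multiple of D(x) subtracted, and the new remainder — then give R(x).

Step 1: lead(−5x⁷ − 40x⁶ − 43x⁵ + 37x⁴ + 48x³ + 47x² − 10x − 17) ÷ lead(D) = −5x⁷ ÷ −x² = 5x⁵. Subtract (5x⁵)·D = −5x⁷ − 35x⁶ − 15x⁵. Remainder: −5x⁶ − 28x⁵ + 37x⁴ + 48x³ + 47x² − 10x − 17.
Step 2: lead(−5x⁶ − 28x⁵ + 37x⁴ + 48x³ + 47x² − 10x − 17) ÷ lead(D) = −5x⁶ ÷ −x² = 5x⁴. Subtract (5x⁴)·D = −5x⁶ − 35x⁵ − 15x⁴. Remainder: 7x⁵ + 52x⁴ + 48x³ + 47x² − 10x − 17.
Step 3: lead(7x⁵ + 52x⁴ + 48x³ + 47x² − 10x − 17) ÷ lead(D) = 7x⁵ ÷ −x² = −7x³. Subtract (−7x³)·D = 7x⁵ + 49x⁴ + 21x³. Remainder: 3x⁴ + 27x³ + 47x² − 10x − 17.
Step 4: lead(3x⁴ + 27x³ + 47x² − 10x − 17) ÷ lead(D) = 3x⁴ ÷ −x² = −3x². Subtract (−3x²)·D = 3x⁴ + 21x³ + 9x². Remainder: 6x³ + 38x² − 10x − 17.
Step 5: lead(6x³ + 38x² − 10x − 17) ÷ lead(D) = 6x³ ÷ −x² = −6x. Subtract (−6x)·D = 6x³ + 42x² + 18x. Remainder: −4x² − 28x − 17.
Step 6: lead(−4x² − 28x − 17) ÷ lead(D) = −4x² ÷ −x² = 4. Subtract (4)·D = −4x² − 28x − 12. Remainder: −5.

R(x) = −5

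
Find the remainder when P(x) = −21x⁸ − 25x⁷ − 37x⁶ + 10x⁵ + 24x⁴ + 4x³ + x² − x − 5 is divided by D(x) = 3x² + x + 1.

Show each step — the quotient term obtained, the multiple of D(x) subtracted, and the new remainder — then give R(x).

R(x) = 4x − 4

Step 1: lead(−21x⁸ − 25x⁷ − 37x⁶ + 10x⁵ + 24x⁴ + 4x³ + x² − x − 5) ÷ lead(D) = −21x⁸ ÷ 3x² = −7x⁶. Subtract (−7x⁶)·D = −21x⁸ − 7x⁷ − 7x⁶. Remainder: −18x⁷ − 30x⁶ + 10x⁵ + 24x⁴ + 4x³ + x² − x − 5.
Step 2: lead(−18x⁷ − 30x⁶ + 10x⁵ + 24x⁴ + 4x³ + x² − x − 5) ÷ lead(D) = −18x⁷ ÷ 3x² = −6x⁵. Subtract (−6x⁵)·D = −18x⁷ − 6x⁶ − 6x⁵. Remainder: −24x⁶ + 16x⁵ + 24x⁴ + 4x³ + x² − x − 5.
Step 3: lead(−24x⁶ + 16x⁵ + 24x⁴ + 4x³ + x² − x − 5) ÷ lead(D) = −24x⁶ ÷ 3x² = −8x⁴. Subtract (−8x⁴)·D = −24x⁶ − 8x⁵ − 8x⁴. Remainder: 24x⁵ + 32x⁴ + 4x³ + x² − x − 5.
Step 4: lead(24x⁵ + 32x⁴ + 4x³ + x² − x − 5) ÷ lead(D) = 24x⁵ ÷ 3x² = 8x³. Subtract (8x³)·D = 24x⁵ + 8x⁴ + 8x³. Remainder: 24x⁴ − 4x³ + x² − x − 5.
Step 5: lead(24x⁴ − 4x³ + x² − x − 5) ÷ lead(D) = 24x⁴ ÷ 3x² = 8x². Subtract (8x²)·D = 24x⁴ + 8x³ + 8x². Remainder: −12x³ − 7x² − x − 5.
Step 6: lead(−12x³ − 7x² − x − 5) ÷ lead(D) = −12x³ ÷ 3x² = −4x. Subtract (−4x)·D = −12x³ − 4x² − 4x. Remainder: −3x² + 3x − 5.
Step 7: lead(−3x² + 3x − 5) ÷ lead(D) = −3x² ÷ 3x² = −1. Subtract (−1)·D = −3x² − x − 1. Remainder: 4x − 4.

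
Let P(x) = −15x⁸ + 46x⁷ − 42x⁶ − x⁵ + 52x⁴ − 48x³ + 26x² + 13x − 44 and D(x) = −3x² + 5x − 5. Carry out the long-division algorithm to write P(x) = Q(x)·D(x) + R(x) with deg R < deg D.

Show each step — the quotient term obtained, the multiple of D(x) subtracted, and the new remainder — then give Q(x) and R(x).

Q(x) = 5x⁶ − 7x⁵ − 6x⁴ + 2x³ − 4x² + 6x + 8; R(x) = 3x − 4

Step 1: lead(−15x⁸ + 46x⁷ − 42x⁶ − x⁵ + 52x⁴ − 48x³ + 26x² + 13x − 44) ÷ lead(D) = −15x⁸ ÷ −3x² = 5x⁶. Subtract (5x⁶)·D = −15x⁸ + 25x⁷ − 25x⁶. Remainder: 21x⁷ − 17x⁶ − x⁵ + 52x⁴ − 48x³ + 26x² + 13x − 44.
Step 2: lead(21x⁷ − 17x⁶ − x⁵ + 52x⁴ − 48x³ + 26x² + 13x − 44) ÷ lead(D) = 21x⁷ ÷ −3x² = −7x⁵. Subtract (−7x⁵)·D = 21x⁷ − 35x⁶ + 35x⁵. Remainder: 18x⁶ − 36x⁵ + 52x⁴ − 48x³ + 26x² + 13x − 44.
Step 3: lead(18x⁶ − 36x⁵ + 52x⁴ − 48x³ + 26x² + 13x − 44) ÷ lead(D) = 18x⁶ ÷ −3x² = −6x⁴. Subtract (−6x⁴)·D = 18x⁶ − 30x⁵ + 30x⁴. Remainder: −6x⁵ + 22x⁴ − 48x³ + 26x² + 13x − 44.
Step 4: lead(−6x⁵ + 22x⁴ − 48x³ + 26x² + 13x − 44) ÷ lead(D) = −6x⁵ ÷ −3x² = 2x³. Subtract (2x³)·D = −6x⁵ + 10x⁴ − 10x³. Remainder: 12x⁴ − 38x³ + 26x² + 13x − 44.
Step 5: lead(12x⁴ − 38x³ + 26x² + 13x − 44) ÷ lead(D) = 12x⁴ ÷ −3x² = −4x². Subtract (−4x²)·D = 12x⁴ − 20x³ + 20x². Remainder: −18x³ + 6x² + 13x − 44.
Step 6: lead(−18x³ + 6x² + 13x − 44) ÷ lead(D) = −18x³ ÷ −3x² = 6x. Subtract (6x)·D = −18x³ + 30x² − 30x. Remainder: −24x² + 43x − 44.
Step 7: lead(−24x² + 43x − 44) ÷ lead(D) = −24x² ÷ −3x² = 8. Subtract (8)·D = −24x² + 40x − 40. Remainder: 3x − 4.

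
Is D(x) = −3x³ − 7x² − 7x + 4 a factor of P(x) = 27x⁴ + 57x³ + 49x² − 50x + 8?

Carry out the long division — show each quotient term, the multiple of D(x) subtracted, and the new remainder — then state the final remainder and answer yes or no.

Step 1: lead(27x⁴ + 57x³ + 49x² − 50x + 8) ÷ lead(D) = 27x⁴ ÷ −3x³ = −9x. Subtract (−9x)·D = 27x⁴ + 63x³ + 63x² − 36x. Remainder: −6x³ − 14x² − 14x + 8.
Step 2: lead(−6x³ − 14x² − 14x + 8) ÷ lead(D) = −6x³ ÷ −3x³ = 2. Subtract (2)·D = −6x³ − 14x² − 14x + 8. Remainder: 0.

R(x) = 0, so D(x) is a factor of P(x). yes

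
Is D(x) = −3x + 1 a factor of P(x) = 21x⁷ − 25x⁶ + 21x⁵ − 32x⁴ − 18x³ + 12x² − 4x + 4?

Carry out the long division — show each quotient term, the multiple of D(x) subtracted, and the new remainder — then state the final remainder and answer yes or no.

R(x) = 3, so D(x) is not a factor of P(x). no

Step 1: lead(21x⁷ − 25x⁶ + 21x⁵ − 32x⁴ − 18x³ + 12x² − 4x + 4) ÷ lead(D) = 21x⁷ ÷ −3x = −7x⁶. Subtract (−7x⁶)·D = 21x⁷ − 7x⁶. Remainder: −18x⁶ + 21x⁵ − 32x⁴ − 18x³ + 12x² − 4x + 4.
Step 2: lead(−18x⁶ + 21x⁵ − 32x⁴ − 18x³ + 12x² − 4x + 4) ÷ lead(D) = −18x⁶ ÷ −3x = 6x⁵. Subtract (6x⁵)·D = −18x⁶ + 6x⁵. Remainder: 15x⁵ − 32x⁴ − 18x³ + 12x² − 4x + 4.
Step 3: lead(15x⁵ − 32x⁴ − 18x³ + 12x² − 4x + 4) ÷ lead(D) = 15x⁵ ÷ −3x = −5x⁴. Subtract (−5x⁴)·D = 15x⁵ − 5x⁴. Remainder: −27x⁴ − 18x³ + 12x² − 4x + 4.
Step 4: lead(−27x⁴ − 18x³ + 12x² − 4x + 4) ÷ lead(D) = −27x⁴ ÷ −3x = 9x³. Subtract (9x³)·D = −27x⁴ + 9x³. Remainder: −27x³ + 12x² − 4x + 4.
Step 5: lead(−27x³ + 12x² − 4x + 4) ÷ lead(D) = −27x³ ÷ −3x = 9x². Subtract (9x²)·D = −27x³ + 9x². Remainder: 3x² − 4x + 4.
Step 6: lead(3x² − 4x + 4) ÷ lead(D) = 3x² ÷ −3x = −x. Subtract (−x)·D = 3x² − x. Remainder: −3x + 4.
Step 7: lead(−3x + 4) ÷ lead(D) = −3x ÷ −3x = 1. Subtract (1)·D = −3x + 1. Remainder: 3.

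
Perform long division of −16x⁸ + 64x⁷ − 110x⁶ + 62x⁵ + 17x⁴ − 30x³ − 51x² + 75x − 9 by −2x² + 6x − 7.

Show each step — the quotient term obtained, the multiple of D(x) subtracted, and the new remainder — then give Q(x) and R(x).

Q(x) = 8x⁶ − 8x⁵ + 3x⁴ + 6x³ − x² − 9x + 2; R(x) = 5

Step 1: lead(−16x⁸ + 64x⁷ − 110x⁶ + 62x⁵ + 17x⁴ − 30x³ − 51x² + 75x − 9) ÷ lead(D) = −16x⁸ ÷ −2x² = 8x⁶. Subtract (8x⁶)·D = −16x⁸ + 48x⁷ − 56x⁶. Remainder: 16x⁷ − 54x⁶ + 62x⁵ + 17x⁴ − 30x³ − 51x² + 75x − 9.
Step 2: lead(16x⁷ − 54x⁶ + 62x⁵ + 17x⁴ − 30x³ − 51x² + 75x − 9) ÷ lead(D) = 16x⁷ ÷ −2x² = −8x⁵. Subtract (−8x⁵)·D = 16x⁷ − 48x⁶ + 56x⁵. Remainder: −6x⁶ + 6x⁵ + 17x⁴ − 30x³ − 51x² + 75x − 9.
Step 3: lead(−6x⁶ + 6x⁵ + 17x⁴ − 30x³ − 51x² + 75x − 9) ÷ lead(D) = −6x⁶ ÷ −2x² = 3x⁴. Subtract (3x⁴)·D = −6x⁶ + 18x⁵ − 21x⁴. Remainder: −12x⁵ + 38x⁴ − 30x³ − 51x² + 75x − 9.
Step 4: lead(−12x⁵ + 38x⁴ − 30x³ − 51x² + 75x − 9) ÷ lead(D) = −12x⁵ ÷ −2x² = 6x³. Subtract (6x³)·D = −12x⁵ + 36x⁴ − 42x³. Remainder: 2x⁴ + 12x³ − 51x² + 75x − 9.
Step 5: lead(2x⁴ + 12x³ − 51x² + 75x − 9) ÷ lead(D) = 2x⁴ ÷ −2x² = −x². Subtract (−x²)·D = 2x⁴ − 6x³ + 7x². Remainder: 18x³ − 58x² + 75x − 9.
Step 6: lead(18x³ − 58x² + 75x − 9) ÷ lead(D) = 18x³ ÷ −2x² = −9x. Subtract (−9x)·D = 18x³ − 54x² + 63x. Remainder: −4x² + 12x − 9.
Step 7: lead(−4x² + 12x − 9) ÷ lead(D) = −4x² ÷ −2x² = 2. Subtract (2)·D = −4x² + 12x − 14. Remainder: 5.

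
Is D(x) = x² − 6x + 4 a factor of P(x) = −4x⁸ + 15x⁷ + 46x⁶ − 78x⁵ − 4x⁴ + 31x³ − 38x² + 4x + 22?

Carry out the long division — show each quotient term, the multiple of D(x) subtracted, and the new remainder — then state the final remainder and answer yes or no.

R(x) = 6, so D(x) is not a factor of P(x). no

Step 1: lead(−4x⁸ + 15x⁷ + 46x⁶ − 78x⁵ − 4x⁴ + 31x³ − 38x² + 4x + 22) ÷ lead(D) = −4x⁸ ÷ x² = −4x⁶. Subtract (−4x⁶)·D = −4x⁸ + 24x⁷ − 16x⁶. Remainder: −9x⁷ + 62x⁶ − 78x⁵ − 4x⁴ + 31x³ − 38x² + 4x + 22.
Step 2: lead(−9x⁷ + 62x⁶ − 78x⁵ − 4x⁴ + 31x³ − 38x² + 4x + 22) ÷ lead(D) = −9x⁷ ÷ x² = −9x⁵. Subtract (−9x⁵)·D = −9x⁷ + 54x⁶ − 36x⁵. Remainder: 8x⁶ − 42x⁵ − 4x⁴ + 31x³ − 38x² + 4x + 22.
Step 3: lead(8x⁶ − 42x⁵ − 4x⁴ + 31x³ − 38x² + 4x + 22) ÷ lead(D) = 8x⁶ ÷ x² = 8x⁴. Subtract (8x⁴)·D = 8x⁶ − 48x⁵ + 32x⁴. Remainder: 6x⁵ − 36x⁴ + 31x³ − 38x² + 4x + 22.
Step 4: lead(6x⁵ − 36x⁴ + 31x³ − 38x² + 4x + 22) ÷ lead(D) = 6x⁵ ÷ x² = 6x³. Subtract (6x³)·D = 6x⁵ − 36x⁴ + 24x³. Remainder: 7x³ − 38x² + 4x + 22.
Step 5: lead(7x³ − 38x² + 4x + 22) ÷ lead(D) = 7x³ ÷ x² = 7x. Subtract (7x)·D = 7x³ − 42x² + 28x. Remainder: 4x² − 24x + 22.
Step 6: lead(4x² − 24x + 22) ÷ lead(D) = 4x² ÷ x² = 4. Subtract (4)·D = 4x² − 24x + 16. Remainder: 6.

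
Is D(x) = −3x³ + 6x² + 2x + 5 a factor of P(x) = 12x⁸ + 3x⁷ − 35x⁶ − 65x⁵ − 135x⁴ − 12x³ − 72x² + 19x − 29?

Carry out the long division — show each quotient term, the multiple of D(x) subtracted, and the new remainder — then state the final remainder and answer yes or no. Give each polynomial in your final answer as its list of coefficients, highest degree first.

Step 1: lead(12x⁸ + 3x⁷ − 35x⁶ − 65x⁵ − 135x⁴ − 12x³ − 72x² + 19x − 29) ÷ lead(D) = 12x⁸ ÷ −3x³ = −4x⁵. Subtract (−4x⁵)·D = 12x⁸ − 24x⁷ − 8x⁶ − 20x⁵. Remainder: 27x⁷ − 27x⁶ − 45x⁵ − 135x⁴ − 12x³ − 72x² + 19x − 29.
Step 2: lead(27x⁷ − 27x⁶ − 45x⁵ − 135x⁴ − 12x³ − 72x² + 19x − 29) ÷ lead(D) = 27x⁷ ÷ −3x³ = −9x⁴. Subtract (−9x⁴)·D = 27x⁷ − 54x⁶ − 18x⁵ − 45x⁴. Remainder: 27x⁶ − 27x⁵ − 90x⁴ − 12x³ − 72x² + 19x − 29.
Step 3: lead(27x⁶ − 27x⁵ − 90x⁴ − 12x³ − 72x² + 19x − 29) ÷ lead(D) = 27x⁶ ÷ −3x³ = −9x³. Subtract (−9x³)·D = 27x⁶ − 54x⁵ − 18x⁴ − 45x³. Remainder: 27x⁵ − 72x⁴ + 33x³ − 72x² + 19x − 29.
Step 4: lead(27x⁵ − 72x⁴ + 33x³ − 72x² + 19x − 29) ÷ lead(D) = 27x⁵ ÷ −3x³ = −9x². Subtract (−9x²)·D = 27x⁵ − 54x⁴ − 18x³ − 45x². Remainder: −18x⁴ + 51x³ − 27x² + 19x − 29.
Step 5: lead(−18x⁴ + 51x³ − 27x² + 19x − 29) ÷ lead(D) = −18x⁴ ÷ −3x³ = 6x. Subtract (6x)·D = −18x⁴ + 36x³ + 12x² + 30x. Remainder: 15x³ − 39x² − 11x − 29.
Step 6: lead(15x³ − 39x² − 11x − 29) ÷ lead(D) = 15x³ ÷ −3x³ = −5. Subtract (−5)·D = 15x³ − 30x² − 10x − 25. Remainder: −9x² − x − 4.

R = [-9, -1, -4], so D(x) is not a factor of P(x). no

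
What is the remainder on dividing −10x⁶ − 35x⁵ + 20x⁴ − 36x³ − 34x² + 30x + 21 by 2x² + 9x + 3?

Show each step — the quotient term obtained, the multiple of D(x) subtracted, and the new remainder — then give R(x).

R(x) = 3x + 9

Step 1: lead(−10x⁶ − 35x⁵ + 20x⁴ − 36x³ − 34x² + 30x + 21) ÷ lead(D) = −10x⁶ ÷ 2x² = −5x⁴. Subtract (−5x⁴)·D = −10x⁶ − 45x⁵ − 15x⁴. Remainder: 10x⁵ + 35x⁴ − 36x³ − 34x² + 30x + 21.
Step 2: lead(10x⁵ + 35x⁴ − 36x³ − 34x² + 30x + 21) ÷ lead(D) = 10x⁵ ÷ 2x² = 5x³. Subtract (5x³)·D = 10x⁵ + 45x⁴ + 15x³. Remainder: −10x⁴ − 51x³ − 34x² + 30x + 21.
Step 3: lead(−10x⁴ − 51x³ − 34x² + 30x + 21) ÷ lead(D) = −10x⁴ ÷ 2x² = −5x². Subtract (−5x²)·D = −10x⁴ − 45x³ − 15x². Remainder: −6x³ − 19x² + 30x + 21.
Step 4: lead(−6x³ − 19x² + 30x + 21) ÷ lead(D) = −6x³ ÷ 2x² = −3x. Subtract (−3x)·D = −6x³ − 27x² − 9x. Remainder: 8x² + 39x + 21.
Step 5: lead(8x² + 39x + 21) ÷ lead(D) = 8x² ÷ 2x² = 4. Subtract (4)·D = 8x² + 36x + 12. Remainder: 3x + 9.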